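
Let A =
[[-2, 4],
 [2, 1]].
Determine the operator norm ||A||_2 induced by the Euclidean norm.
||A||_2 = sqrt(20) ≈ 4.4721 (= sqrt(largest eigenvalue of A^T A))

||A||_2 = sigma_max(A) = sqrt(lambda_max(A^T A)). Form the symmetric matrix M = A^T A =
[[8, -6],
 [-6, 17]].
Its characteristic polynomial (trace, determinant of M give the coefficients) is
  p(λ) = det(λ I - M) = λ^2 - 25λ + 100.
For λ^2 - 25λ + 100 the discriminant is 225. It is a perfect square (15^2), so the roots are rational: λ = (25 ± 15)/2 = 20, 5.
So the eigenvalues of A^T A are ≈ 5, 20 (all ≥ 0, as they must be for A^T A). The largest is λ_max = 20, hence ||A||_2 = sqrt(λ_max) = sqrt(20) ≈ 4.4721.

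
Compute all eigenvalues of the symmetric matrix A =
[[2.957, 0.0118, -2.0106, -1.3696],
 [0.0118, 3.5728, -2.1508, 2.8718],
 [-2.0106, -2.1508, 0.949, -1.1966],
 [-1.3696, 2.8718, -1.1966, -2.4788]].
sigma(A) ≈ {-4, -1, 4, 6}

A is real symmetric, so its spectrum consists of real eigenvalues. Expanding the characteristic polynomial of the displayed matrix gives
  det(λ I - A) = p(λ) = λ^4 + (-5)λ^3 + (-22)λ^2 + (80.0014)λ + (96.0049).
Solving p(λ) = 0 yields eigenvalues ≈ -4, -1, 4, 6. (A is shown rounded to 4 decimals, so these recover the underlying integer eigenvalues to within that precision.)
Verification: the trace of A = 5 equals the sum of eigenvalues 5, and det(A) ≈ 96.0049 matches the eigenvalue product 96.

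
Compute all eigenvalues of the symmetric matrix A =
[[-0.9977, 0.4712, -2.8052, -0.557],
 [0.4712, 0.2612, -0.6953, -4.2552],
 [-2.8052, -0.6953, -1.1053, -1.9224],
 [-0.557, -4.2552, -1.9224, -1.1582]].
sigma(A) ≈ {-6, -3, 2, 4}

A is real symmetric, so its spectrum consists of real eigenvalues. Expanding the characteristic polynomial of the displayed matrix gives
  det(λ I - A) = p(λ) = λ^4 + (3)λ^3 + (-28)λ^2 + (-36.0015)λ + (144.008).
Solving p(λ) = 0 yields eigenvalues ≈ -6, -3, 2, 4. (A is shown rounded to 4 decimals, so these recover the underlying integer eigenvalues to within that precision.)
Verification: the trace of A = -3 equals the sum of eigenvalues -3, and det(A) ≈ 144.0080 matches the eigenvalue product 144.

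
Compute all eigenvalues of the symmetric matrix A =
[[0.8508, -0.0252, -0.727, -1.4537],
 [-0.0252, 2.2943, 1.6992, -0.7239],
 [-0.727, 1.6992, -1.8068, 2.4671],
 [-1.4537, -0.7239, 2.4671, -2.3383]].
sigma(A) ≈ {-5, -1, 2, 3}

A is real symmetric, so its spectrum consists of real eigenvalues. Expanding the characteristic polynomial of the displayed matrix gives
  det(λ I - A) = p(λ) = λ^4 + (1)λ^3 + (-19)λ^2 + (11)λ + (30).
Solving p(λ) = 0 yields eigenvalues ≈ -5, -1, 2, 3. (A is shown rounded to 4 decimals, so these recover the underlying integer eigenvalues to within that precision.)
Verification: the trace of A = -1 equals the sum of eigenvalues -1, and det(A) ≈ 29.9994 matches the eigenvalue product 30.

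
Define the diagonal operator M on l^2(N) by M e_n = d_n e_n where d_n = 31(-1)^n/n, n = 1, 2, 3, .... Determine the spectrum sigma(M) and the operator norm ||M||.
sigma(M) = {31(-1)^n/n : n ≥ 1} ∪ {0}; ||M|| = 31

A bounded diagonal operator on l^2 with diagonal entries d_n has spectrum equal to the closure of {d_n : n ≥ 1}: every d_n is an eigenvalue (with eigenvector e_n), so {d_n} ⊂ sigma(M); the spectrum is closed, so its closure is too; and for lambda not in the closure, (M - lambda I) has bounded inverse (the diagonal entries 1/(d_n - lambda) are bounded). For our sequence d_n = 31(-1)^n/n, n = 1, 2, 3, ...:
  - {d_n} = {31(-1)^n/n : n ≥ 1}; the only limit point is 0
  - closure = {31(-1)^n/n : n ≥ 1} ∪ {0}
For the norm: a diagonal operator has ||M|| = sup_n |d_n|. Here |d_n| = 31/n is decreasing, so sup_n |d_n| = |d_1| = 31. So ||M|| = 31.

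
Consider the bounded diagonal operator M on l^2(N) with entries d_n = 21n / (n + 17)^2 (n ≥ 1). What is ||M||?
||M|| = 21/68 (attained at n = 17)

For M diagonal, ||M|| = sup_n |d_n|. Treat f(x) = 21x / (x + 17)^2 for real x > 0. By the quotient rule, f'(x) = 21(17 - x)/(x + 17)^3, which is positive for x < 17 and negative for x > 17. So f has a unique maximum at x = 17, and since 17 is a positive integer, the supremum over n ≥ 1 is attained at n = 17: d_17 = 21·17/(17 + 17)^2 = 21·17/1156 = 21/68. Hence ||M|| = 21/68.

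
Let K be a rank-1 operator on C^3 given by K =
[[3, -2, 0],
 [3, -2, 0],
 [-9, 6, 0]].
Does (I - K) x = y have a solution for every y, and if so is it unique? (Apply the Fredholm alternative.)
(I - K) is singular (det(I - K) = 0, i.e. 1 ∈ sigma(K)). (I - K) x = y is solvable iff y ⊥ ker((I - K)^*) = span{(3, -2, 0)}, i.e. iff 3y_1 - 2y_2 = 0. When solvable, the solutions are x = y + c·(1, 1, -3), c arbitrary (ker(I - K) = span{(1, 1, -3)}, dimension 1).

K has rank 1, so it is an outer product K = u v^T: every row of K is a multiple of one row vector. Reading off the entries, u = (1, 1, -3) and v = (3, -2, 0) (row i of K equals u_i·v^T). A rank-one matrix u v^T satisfies K u = u (v·u) and kills the (2)-dimensional subspace v^⊥, so its characteristic polynomial is lambda^2 (lambda - v·u) with v·u = tr K = 1. Hence the eigenvalues of I - K are 1 (multiplicity 2) and 1 - (1) = 0, so det(I - K) = 0. (Direct check: I - K =
[[-2, 2, 0],
 [-3, 3, 0],
 [9, -6, 1]]
has determinant 0.) So 1 is an eigenvalue of K and (I - K) is not invertible. The finite-dimensional Fredholm alternative says: either (I - K) is invertible, or ker(I - K) ≠ {0} and then range(I - K) = ker((I - K)^*)^⊥, with dim ker(I - K) = dim ker((I - K)^*). We are in the second case, so we need both kernels. Kernel of I - K: (I - K) u = u - u (v·u) = u - u = 0, so ker(I - K) = span{u} = span{(1, 1, -3)} (it is exactly 1-dimensional because rank(I - K) = 2). Kernel of the adjoint: K is real, so (I - K)^* = I - K^T = I - v u^T, and (I - v u^T) v = v - v (u·v) = 0; hence ker((I - K)^*) = span{v} = span{(3, -2, 0)}. Therefore (I - K) x = y is solvable iff <y, v> = 0, i.e. iff 3y_1 - 2y_2 = 0. When this holds, K y = u (v·y) = 0, so (I - K) y = y and x = y is a particular solution; the full solution set is the line x = y + c·u = y + c·(1, 1, -3), c ∈ C.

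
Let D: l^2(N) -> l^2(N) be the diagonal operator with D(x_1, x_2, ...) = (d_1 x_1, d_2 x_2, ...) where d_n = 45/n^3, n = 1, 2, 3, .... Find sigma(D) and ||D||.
sigma(D) = {45/n^3 : n ≥ 1} ∪ {0}; ||D|| = 45

A bounded diagonal operator on l^2 with diagonal entries d_n has spectrum equal to the closure of {d_n : n ≥ 1}: every d_n is an eigenvalue (with eigenvector e_n), so {d_n} ⊂ sigma(D); the spectrum is closed, so its closure is too; and for lambda not in the closure, (D - lambda I) has bounded inverse (the diagonal entries 1/(d_n - lambda) are bounded). For our sequence d_n = 45/n^3, n = 1, 2, 3, ...:
  - {d_n} = {45/n^3 : n ≥ 1}; the only limit point is 0
  - closure = {45/n^3 : n ≥ 1} ∪ {0}
For the norm: a diagonal operator has ||D|| = sup_n |d_n|. Here d_n = 45/n^3 is positive and decreasing, so sup_n |d_n| = d_1 = 45. So ||D|| = 45.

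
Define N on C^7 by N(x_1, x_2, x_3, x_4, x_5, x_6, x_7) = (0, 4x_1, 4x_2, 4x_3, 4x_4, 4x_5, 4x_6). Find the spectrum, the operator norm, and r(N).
sigma(N) = {0}; ||N|| = 4; r(N) = 0. (N is nilpotent with N^7 = 0.)

On C^7, N is a strictly lower-triangular matrix with 4 on the subdiagonal and zeros elsewhere, so its characteristic polynomial is lambda^7 and every eigenvalue is 0: sigma(N) = {0}. For the operator norm, N e_i = 4e_{i+1} for i = 1, ..., 6 and N e_7 = 0, so the singular values of N are 4 (with multiplicity 6) and 0; hence ||N|| = 4. The spectral radius r(N) = max|lambda| = 0. Note ||N|| > r(N) — characteristic of non-normal nilpotent operators. Indeed N^7 = 0.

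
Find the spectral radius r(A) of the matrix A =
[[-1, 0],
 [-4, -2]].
r(A) = 2

The eigenvalues of A are the roots of its characteristic polynomial. With M = A (coefficients from the trace and determinant):
  p(λ) = det(λ I - M) = λ^2 + 3λ + 2.
For λ^2 + 3λ + 2 the discriminant is 1. It is a perfect square (1^2), so the roots are rational: λ = (-3 ± 1)/2 = -1, -2.
Thus the eigenvalues (to 4 decimals) are -1 (modulus 1); -2 (modulus 2). The spectral radius is the largest modulus: r(A) = 2. (Cross-check: r(A) ≤ ||A||_2 ≈ 4.5616; equality holds whenever A is normal, though it can also hold for some non-normal A.)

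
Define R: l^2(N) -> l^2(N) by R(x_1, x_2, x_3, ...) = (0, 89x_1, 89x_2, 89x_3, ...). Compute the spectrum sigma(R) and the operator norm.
sigma(R) = closed disk {z in C : |z| ≤ 89}; ||R|| = 89

Note R = 89·U where U is the unit right shift (U x)_k = x_{k-1} (with x_0 := 0); so ||R|| = 89||U|| and sigma(R) = 89·sigma(U). ||R x||^2 = sum_{k≥1} |89x_k|^2 = 7921||x||^2, so ||R|| = 89 and sigma(R) ⊂ {|z| ≤ 89}. For any |lambda| < 89, the equation (R - lambda I) x = 0 forces x_1 = 0, then 89x_k = lambda x_{k+1} ⇒ x = 0, so R has no eigenvalues. But (R - lambda I) is not surjective for |lambda| < 89: solving (R - lambda I) x = e_1 would require x_n proportional to (lambda/89)^(-n), which is not in l^2. So every |lambda| < 89 lies in the residual spectrum. The boundary |lambda| = 89 is in the approximate point spectrum (the spectrum is closed). Hence sigma(R) is the closed disk of radius 89.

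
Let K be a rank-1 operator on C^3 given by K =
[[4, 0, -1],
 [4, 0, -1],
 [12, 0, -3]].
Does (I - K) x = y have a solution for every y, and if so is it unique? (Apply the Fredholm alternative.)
(I - K) is singular (det(I - K) = 0, i.e. 1 ∈ sigma(K)). (I - K) x = y is solvable iff y ⊥ ker((I - K)^*) = span{(4, 0, -1)}, i.e. iff 4y_1 - y_3 = 0. When solvable, the solutions are x = y + c·(1, 1, 3), c arbitrary (ker(I - K) = span{(1, 1, 3)}, dimension 1).

K has rank 1, so it is an outer product K = u v^T: every row of K is a multiple of one row vector. Reading off the entries, u = (1, 1, 3) and v = (4, 0, -1) (row i of K equals u_i·v^T). A rank-one matrix u v^T satisfies K u = u (v·u) and kills the (2)-dimensional subspace v^⊥, so its characteristic polynomial is lambda^2 (lambda - v·u) with v·u = tr K = 1. Hence the eigenvalues of I - K are 1 (multiplicity 2) and 1 - (1) = 0, so det(I - K) = 0. (Direct check: I - K =
[[-3, 0, 1],
 [-4, 1, 1],
 [-12, 0, 4]]
has determinant 0.) So 1 is an eigenvalue of K and (I - K) is not invertible. The finite-dimensional Fredholm alternative says: either (I - K) is invertible, or ker(I - K) ≠ {0} and then range(I - K) = ker((I - K)^*)^⊥, with dim ker(I - K) = dim ker((I - K)^*). We are in the second case, so we need both kernels. Kernel of I - K: (I - K) u = u - u (v·u) = u - u = 0, so ker(I - K) = span{u} = span{(1, 1, 3)} (it is exactly 1-dimensional because rank(I - K) = 2). Kernel of the adjoint: K is real, so (I - K)^* = I - K^T = I - v u^T, and (I - v u^T) v = v - v (u·v) = 0; hence ker((I - K)^*) = span{v} = span{(4, 0, -1)}. Therefore (I - K) x = y is solvable iff <y, v> = 0, i.e. iff 4y_1 - y_3 = 0. When this holds, K y = u (v·y) = 0, so (I - K) y = y and x = y is a particular solution; the full solution set is the line x = y + c·u = y + c·(1, 1, 3), c ∈ C.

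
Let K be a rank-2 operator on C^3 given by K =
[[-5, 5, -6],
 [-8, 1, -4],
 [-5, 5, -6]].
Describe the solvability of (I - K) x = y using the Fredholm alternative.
(I - K) is invertible (det(I - K) = 60 ≠ 0), so for every y in C^3 the equation (I - K) x = y has a unique solution.

K has rank 2 and factors as K = U V^T = u1 v1^T + u2 v2^T with u1 = (1, 3, 1), v1 = (-2, -1, 0), u2 = (-3, -2, -3), v2 = (1, -2, 2) (multiplying out reproduces the displayed K). The nonzero eigenvalues of U V^T coincide with those of the 2 x 2 matrix G = V^T U = [[v1·u1, v1·u2], [v2·u1, v2·u2]] = [[-5, 8], [-3, -5]], and by the Sylvester determinant identity det(I_3 - U V^T) = det(I_2 - V^T U) = det([[6, -8], [3, 6]]) = (6)(6) - (-8)(3) = 60. (Direct check: I - K =
[[6, -5, 6],
 [8, 0, 4],
 [5, -5, 7]]
has determinant 60.) The finite-dimensional Fredholm alternative says: either (I - K) is invertible, or ker(I - K) ≠ {0} and then range(I - K) = ker((I - K)^*)^⊥, with dim ker(I - K) = dim ker((I - K)^*). Since det(I - K) ≠ 0, 1 is not an eigenvalue of K and ker(I - K) = {0}, so we are in the first case: for every y there is a unique x = (I - K)^(-1) y. (Explicitly, by the Woodbury identity, (I - U V^T)^(-1) = I + U (I_2 - G)^(-1) V^T.)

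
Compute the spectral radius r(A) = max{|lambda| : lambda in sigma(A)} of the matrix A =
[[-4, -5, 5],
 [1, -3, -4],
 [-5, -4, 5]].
r(A) ≈ 5.3185

The eigenvalues of A are the roots of its characteristic polynomial. With M = A (coefficients from the trace, the sum of principal 2x2 minors, and det A):
  p(λ) = det(λ I - M) = λ^3 + 2λ^2 - 9λ + 46.
No integer candidate from the rational root theorem (±divisors of 46) is a root, so the roots are irrational. The cubic discriminant is Δ = -70268 < 0, so there is one real root and a complex-conjugate pair. p(-6) = -44 and p(-5) = 16 have opposite signs, so a root lies in (-6, -5); Newton's method refines it to λ ≈ -5.3185. Dividing out (λ - (-5.3185)) leaves approximately λ^2 - 3.3185λ + 8.6491. For λ^2 - 3.3185λ + 8.6491 the discriminant is -23.5843. It is negative, so the remaining roots are the complex-conjugate pair λ ≈ 1.6592 ± 2.4282i. Their product equals the constant term, so |λ|^2 ≈ 8.6491 and |λ| ≈ 2.9409.
Thus the eigenvalues (to 4 decimals) are -5.3185 (modulus 5.3185); 1.6592 ± 2.4282i (modulus 2.9409). The spectral radius is the largest modulus: r(A) ≈ 5.3185. (Cross-check: r(A) ≤ ||A||_2 ≈ 11.5437; equality holds whenever A is normal, though it can also hold for some non-normal A.)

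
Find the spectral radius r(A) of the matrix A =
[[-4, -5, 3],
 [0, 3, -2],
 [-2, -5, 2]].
r(A) ≈ 5.083

The eigenvalues of A are the roots of its characteristic polynomial. With M = A (coefficients from the trace, the sum of principal 2x2 minors, and det A):
  p(λ) = det(λ I - M) = λ^3 - λ^2 - 18λ - 14.
No integer candidate from the rational root theorem (±divisors of 14) is a root, so the roots are irrational. The cubic discriminant is Δ = 13768 > 0, so there are three distinct real roots. p(-4) = -22 and p(-3) = 4 have opposite signs, so a root lies in (-4, -3); Newton's method refines it to λ ≈ -3.2304. p(-1) = 2 and p(0) = -14 have opposite signs, so a root lies in (-1, 0); Newton's method refines it to λ ≈ -0.8526. p(5) = -4 and p(6) = 58 have opposite signs, so a root lies in (5, 6); Newton's method refines it to λ ≈ 5.083. Check (Vieta): the three roots sum to 1, matching tr M = 1.
Thus the eigenvalues (to 4 decimals) are -3.2304 (modulus 3.2304); -0.8526 (modulus 0.8526); 5.083 (modulus 5.083). The spectral radius is the largest modulus: r(A) ≈ 5.083. (Cross-check: r(A) ≤ ||A||_2 ≈ 9.5703; equality holds whenever A is normal, though it can also hold for some non-normal A.)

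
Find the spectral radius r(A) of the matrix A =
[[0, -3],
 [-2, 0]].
r(A) = sqrt(24)/2 ≈ 2.4495

The eigenvalues of A are the roots of its characteristic polynomial. With M = A (coefficients from the trace and determinant):
  p(λ) = det(λ I - M) = λ^2 - 6.
For λ^2 - 6 the discriminant is 24. It is nonnegative but not a perfect square, so the roots are real and irrational: λ = ± sqrt(24)/2 ≈ 2.4495, -2.4495.
Thus the eigenvalues (to 4 decimals) are 2.4495 (modulus 2.4495); -2.4495 (modulus 2.4495). The spectral radius is the largest modulus: r(A) = sqrt(24)/2 ≈ 2.4495. (Cross-check: r(A) ≤ ||A||_2 ≈ 3; equality holds whenever A is normal, though it can also hold for some non-normal A.)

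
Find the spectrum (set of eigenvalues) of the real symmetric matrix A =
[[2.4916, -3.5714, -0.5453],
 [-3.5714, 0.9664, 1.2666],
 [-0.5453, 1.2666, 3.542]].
sigma(A) ≈ {-2, 3, 6}

A is real symmetric, so its spectrum consists of real eigenvalues. Expanding the characteristic polynomial of the displayed matrix gives
  det(λ I - A) = p(λ) = λ^3 + (-7)λ^2 + (0)λ + (36).
Solving p(λ) = 0 yields eigenvalues ≈ -2, 3, 6. (A is shown rounded to 4 decimals, so these recover the underlying integer eigenvalues to within that precision.)
Verification: the trace of A = 7 equals the sum of eigenvalues 7, and det(A) ≈ -36.0003 matches the eigenvalue product -36.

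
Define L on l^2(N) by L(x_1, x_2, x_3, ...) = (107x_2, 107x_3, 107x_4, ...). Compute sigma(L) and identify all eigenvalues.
sigma(L) = closed disk {z in C : |z| ≤ 107}; sigma_p(L) = open disk {z in C : |z| < 107}

Note L = 107·V where V is the unit left shift (V x)_k = x_{k+1}; so sigma(L) = 107·sigma(V) and ||L|| = 107||V||. ||L x||^2 = 11449sum_{k≥2} |x_k|^2 ≤ 11449||x||^2, with equality on {x : x_1 = 0}, so ||L|| = 107. For any lambda with |lambda| < 107, set r = lambda/107 (|r| < 1); the vector x = (1, r, r^2, ...) is in l^2 and satisfies L x = 107(r, r^2, ...) = lambda x, so lambda is an eigenvalue. On the boundary |lambda| = 107 the geometric series diverges, so no l^2 eigenvector exists, but these lambda lie in the approximate point spectrum. Hence sigma(L) is the closed disk of radius 107 and sigma_p(L) is the open disk.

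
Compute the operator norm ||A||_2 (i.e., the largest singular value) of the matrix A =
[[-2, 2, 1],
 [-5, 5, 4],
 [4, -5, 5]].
||A||_2 ≈ 9.9358 (= sqrt(largest eigenvalue of A^T A))

||A||_2 = sigma_max(A) = sqrt(lambda_max(A^T A)). Form the symmetric matrix M = A^T A =
[[45, -49, -2],
 [-49, 54, -3],
 [-2, -3, 42]].
Its characteristic polynomial (trace, sum of principal 2x2 minors, determinant of M give the coefficients) is
  p(λ) = det(λ I - M) = λ^3 - 141λ^2 + 4174λ - 9.
No integer candidate from the rational root theorem (±divisors of 9) is a root, so the roots are irrational. The cubic discriminant is Δ = 55484373425 > 0, so there are three distinct real roots. p(0) = -9 and p(1) = 4025 have opposite signs, so a root lies in (0, 1); Newton's method refines it to λ ≈ 0.0022. p(42) = 663 and p(43) = -1729 have opposite signs, so a root lies in (42, 43); Newton's method refines it to λ ≈ 42.2783. p(98) = -3929 and p(99) = 1575 have opposite signs, so a root lies in (98, 99); Newton's method refines it to λ ≈ 98.7195. Check (Vieta): the three roots sum to 141, matching tr M = 141.
So the eigenvalues of A^T A are ≈ 0.0022, 42.2783, 98.7195 (all ≥ 0, as they must be for A^T A). The largest is λ_max ≈ 98.7195, hence ||A||_2 = sqrt(λ_max) ≈ 9.9358.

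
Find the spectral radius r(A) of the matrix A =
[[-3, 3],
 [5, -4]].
r(A) = (7 + sqrt(61))/2 ≈ 7.4051

The eigenvalues of A are the roots of its characteristic polynomial. With M = A (coefficients from the trace and determinant):
  p(λ) = det(λ I - M) = λ^2 + 7λ - 3.
For λ^2 + 7λ - 3 the discriminant is 61. It is nonnegative but not a perfect square, so the roots are real and irrational: λ = (-7 ± sqrt(61))/2 ≈ 0.4051, -7.4051.
Thus the eigenvalues (to 4 decimals) are 0.4051 (modulus 0.4051); -7.4051 (modulus 7.4051). The spectral radius is the largest modulus: r(A) = (7 + sqrt(61))/2 ≈ 7.4051. (Cross-check: r(A) ≤ ||A||_2 ≈ 7.6712; equality holds whenever A is normal, though it can also hold for some non-normal A.)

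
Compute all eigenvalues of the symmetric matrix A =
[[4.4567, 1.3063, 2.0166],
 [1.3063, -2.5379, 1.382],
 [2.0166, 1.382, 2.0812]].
sigma(A) ≈ {-3, 1, 6}

A is real symmetric, so its spectrum consists of real eigenvalues. Expanding the characteristic polynomial of the displayed matrix gives
  det(λ I - A) = p(λ) = λ^3 + (-4)λ^2 + (-15)λ + (18.0011).
Solving p(λ) = 0 yields eigenvalues ≈ -3, 1, 6. (A is shown rounded to 4 decimals, so these recover the underlying integer eigenvalues to within that precision.)
Verification: the trace of A = 4 equals the sum of eigenvalues 4, and det(A) ≈ -18.0011 matches the eigenvalue product -18.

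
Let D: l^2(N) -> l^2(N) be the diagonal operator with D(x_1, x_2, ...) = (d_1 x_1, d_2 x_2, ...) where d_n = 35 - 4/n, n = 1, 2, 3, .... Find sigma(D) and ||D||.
sigma(D) = {35 - 4/n : n ≥ 1} ∪ {35}; ||D|| = 35

A bounded diagonal operator on l^2 with diagonal entries d_n has spectrum equal to the closure of {d_n : n ≥ 1}: every d_n is an eigenvalue (with eigenvector e_n), so {d_n} ⊂ sigma(D); the spectrum is closed, so its closure is too; and for lambda not in the closure, (D - lambda I) has bounded inverse (the diagonal entries 1/(d_n - lambda) are bounded). For our sequence d_n = 35 - 4/n, n = 1, 2, 3, ...:
  - {d_n} = {35 - 4/n : n ≥ 1}; the only limit point is 35
  - closure = {35 - 4/n : n ≥ 1} ∪ {35}
For the norm: a diagonal operator has ||D|| = sup_n |d_n|. Here d_n = 35 - 4/n increases monotonically from d_1 = 31 toward 35, with all terms in [31, 35); so sup_n |d_n| = 35 (the supremum is the limit, not attained). So ||D|| = 35.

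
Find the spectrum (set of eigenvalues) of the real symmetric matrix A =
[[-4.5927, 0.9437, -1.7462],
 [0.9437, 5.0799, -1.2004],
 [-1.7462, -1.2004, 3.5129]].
sigma(A) ≈ {-5, 3, 6}

A is real symmetric, so its spectrum consists of real eigenvalues. Expanding the characteristic polynomial of the displayed matrix gives
  det(λ I - A) = p(λ) = λ^3 + (-4)λ^2 + (-27)λ + (90.0016).
Solving p(λ) = 0 yields eigenvalues ≈ -5, 3, 6. (A is shown rounded to 4 decimals, so these recover the underlying integer eigenvalues to within that precision.)
Verification: the trace of A = 4 equals the sum of eigenvalues 4, and det(A) ≈ -90.0016 matches the eigenvalue product -90.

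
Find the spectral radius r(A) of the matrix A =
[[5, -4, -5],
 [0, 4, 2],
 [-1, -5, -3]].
r(A) ≈ 5.6681

The eigenvalues of A are the roots of its characteristic polynomial. With M = A (coefficients from the trace, the sum of principal 2x2 minors, and det A):
  p(λ) = det(λ I - M) = λ^3 - 6λ^2 - 2λ + 22.
No integer candidate from the rational root theorem (±divisors of 22) is a root, so the roots are irrational. The cubic discriminant is Δ = 10868 > 0, so there are three distinct real roots. p(-2) = -6 and p(-1) = 17 have opposite signs, so a root lies in (-2, -1); Newton's method refines it to λ ≈ -1.8111. p(2) = 2 and p(3) = -11 have opposite signs, so a root lies in (2, 3); Newton's method refines it to λ ≈ 2.1431. p(5) = -13 and p(6) = 10 have opposite signs, so a root lies in (5, 6); Newton's method refines it to λ ≈ 5.6681. Check (Vieta): the three roots sum to 6, matching tr M = 6.
Thus the eigenvalues (to 4 decimals) are -1.8111 (modulus 1.8111); 2.1431 (modulus 2.1431); 5.6681 (modulus 5.6681). The spectral radius is the largest modulus: r(A) ≈ 5.6681. (Cross-check: r(A) ≤ ||A||_2 ≈ 10.0169; equality holds whenever A is normal, though it can also hold for some non-normal A.)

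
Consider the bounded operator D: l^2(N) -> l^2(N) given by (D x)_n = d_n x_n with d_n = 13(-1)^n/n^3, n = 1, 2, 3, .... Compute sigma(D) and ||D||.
sigma(D) = {13(-1)^n/n^3 : n ≥ 1} ∪ {0}; ||D|| = 13

A bounded diagonal operator on l^2 with diagonal entries d_n has spectrum equal to the closure of {d_n : n ≥ 1}: every d_n is an eigenvalue (with eigenvector e_n), so {d_n} ⊂ sigma(D); the spectrum is closed, so its closure is too; and for lambda not in the closure, (D - lambda I) has bounded inverse (the diagonal entries 1/(d_n - lambda) are bounded). For our sequence d_n = 13(-1)^n/n^3, n = 1, 2, 3, ...:
  - {d_n} = {13(-1)^n/n^3 : n ≥ 1}; the only limit point is 0
  - closure = {13(-1)^n/n^3 : n ≥ 1} ∪ {0}
For the norm: a diagonal operator has ||D|| = sup_n |d_n|. Here |d_n| = 13/n^3 is decreasing, so sup_n |d_n| = |d_1| = 13. So ||D|| = 13.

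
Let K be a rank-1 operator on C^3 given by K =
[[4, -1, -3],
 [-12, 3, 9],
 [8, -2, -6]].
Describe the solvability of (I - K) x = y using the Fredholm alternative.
(I - K) is singular (det(I - K) = 0, i.e. 1 ∈ sigma(K)). (I - K) x = y is solvable iff y ⊥ ker((I - K)^*) = span{(4, -1, -3)}, i.e. iff 4y_1 - y_2 - 3y_3 = 0. When solvable, the solutions are x = y + c·(1, -3, 2), c arbitrary (ker(I - K) = span{(1, -3, 2)}, dimension 1).

K has rank 1, so it is an outer product K = u v^T: every row of K is a multiple of one row vector. Reading off the entries, u = (1, -3, 2) and v = (4, -1, -3) (row i of K equals u_i·v^T). A rank-one matrix u v^T satisfies K u = u (v·u) and kills the (2)-dimensional subspace v^⊥, so its characteristic polynomial is lambda^2 (lambda - v·u) with v·u = tr K = 1. Hence the eigenvalues of I - K are 1 (multiplicity 2) and 1 - (1) = 0, so det(I - K) = 0. (Direct check: I - K =
[[-3, 1, 3],
 [12, -2, -9],
 [-8, 2, 7]]
has determinant 0.) So 1 is an eigenvalue of K and (I - K) is not invertible. The finite-dimensional Fredholm alternative says: either (I - K) is invertible, or ker(I - K) ≠ {0} and then range(I - K) = ker((I - K)^*)^⊥, with dim ker(I - K) = dim ker((I - K)^*). We are in the second case, so we need both kernels. Kernel of I - K: (I - K) u = u - u (v·u) = u - u = 0, so ker(I - K) = span{u} = span{(1, -3, 2)} (it is exactly 1-dimensional because rank(I - K) = 2). Kernel of the adjoint: K is real, so (I - K)^* = I - K^T = I - v u^T, and (I - v u^T) v = v - v (u·v) = 0; hence ker((I - K)^*) = span{v} = span{(4, -1, -3)}. Therefore (I - K) x = y is solvable iff <y, v> = 0, i.e. iff 4y_1 - y_2 - 3y_3 = 0. When this holds, K y = u (v·y) = 0, so (I - K) y = y and x = y is a particular solution; the full solution set is the line x = y + c·u = y + c·(1, -3, 2), c ∈ C.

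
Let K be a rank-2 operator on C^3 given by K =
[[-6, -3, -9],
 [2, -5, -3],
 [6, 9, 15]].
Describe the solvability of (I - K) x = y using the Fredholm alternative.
(I - K) is invertible (det(I - K) = -51 ≠ 0), so for every y in C^3 the equation (I - K) x = y has a unique solution.

K has rank 2 and factors as K = U V^T = u1 v1^T + u2 v2^T with u1 = (3, -1, -3), v1 = (-2, -1, -3), u2 = (0, -3, 3), v2 = (0, 2, 2) (multiplying out reproduces the displayed K). The nonzero eigenvalues of U V^T coincide with those of the 2 x 2 matrix G = V^T U = [[v1·u1, v1·u2], [v2·u1, v2·u2]] = [[4, -6], [-8, 0]], and by the Sylvester determinant identity det(I_3 - U V^T) = det(I_2 - V^T U) = det([[-3, 6], [8, 1]]) = (-3)(1) - (6)(8) = -51. (Direct check: I - K =
[[7, 3, 9],
 [-2, 6, 3],
 [-6, -9, -14]]
has determinant -51.) The finite-dimensional Fredholm alternative says: either (I - K) is invertible, or ker(I - K) ≠ {0} and then range(I - K) = ker((I - K)^*)^⊥, with dim ker(I - K) = dim ker((I - K)^*). Since det(I - K) ≠ 0, 1 is not an eigenvalue of K and ker(I - K) = {0}, so we are in the first case: for every y there is a unique x = (I - K)^(-1) y. (Explicitly, by the Woodbury identity, (I - U V^T)^(-1) = I + U (I_2 - G)^(-1) V^T.)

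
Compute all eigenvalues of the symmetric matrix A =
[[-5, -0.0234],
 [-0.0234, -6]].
sigma(A) ≈ {-6, -5}

A is real symmetric, so its spectrum consists of real eigenvalues. Expanding the characteristic polynomial of the displayed matrix gives
  det(λ I - A) = p(λ) = λ^2 + (11)λ + (30).
Solving p(λ) = 0 yields eigenvalues ≈ -6, -5. (A is shown rounded to 4 decimals, so these recover the underlying integer eigenvalues to within that precision.)
Verification: the trace of A = -11 equals the sum of eigenvalues -11, and det(A) ≈ 30.0000 matches the eigenvalue product 30.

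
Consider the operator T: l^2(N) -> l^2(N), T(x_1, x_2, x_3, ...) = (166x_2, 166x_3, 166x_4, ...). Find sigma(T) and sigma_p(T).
sigma(T) = closed disk {z in C : |z| ≤ 166}; sigma_p(T) = open disk {z in C : |z| < 166}

Note T = 166·V where V is the unit left shift (V x)_k = x_{k+1}; so sigma(T) = 166·sigma(V) and ||T|| = 166||V||. ||T x||^2 = 27556sum_{k≥2} |x_k|^2 ≤ 27556||x||^2, with equality on {x : x_1 = 0}, so ||T|| = 166. For any lambda with |lambda| < 166, set r = lambda/166 (|r| < 1); the vector x = (1, r, r^2, ...) is in l^2 and satisfies T x = 166(r, r^2, ...) = lambda x, so lambda is an eigenvalue. On the boundary |lambda| = 166 the geometric series diverges, so no l^2 eigenvector exists, but these lambda lie in the approximate point spectrum. Hence sigma(T) is the closed disk of radius 166 and sigma_p(T) is the open disk.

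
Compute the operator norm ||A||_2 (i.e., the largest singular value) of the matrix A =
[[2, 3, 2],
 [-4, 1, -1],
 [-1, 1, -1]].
||A||_2 ≈ 5.0685 (= sqrt(largest eigenvalue of A^T A))

||A||_2 = sigma_max(A) = sqrt(lambda_max(A^T A)). Form the symmetric matrix M = A^T A =
[[21, 1, 9],
 [1, 11, 4],
 [9, 4, 6]].
Its characteristic polynomial (trace, sum of principal 2x2 minors, determinant of M give the coefficients) is
  p(λ) = det(λ I - M) = λ^3 - 38λ^2 + 325λ - 225.
No integer candidate from the rational root theorem (±divisors of 225) is a root, so the roots are irrational. The cubic discriminant is Δ = 14475825 > 0, so there are three distinct real roots. p(0) = -225 and p(1) = 63 have opposite signs, so a root lies in (0, 1); Newton's method refines it to λ ≈ 0.7582. p(11) = 83 and p(12) = -69 have opposite signs, so a root lies in (11, 12); Newton's method refines it to λ ≈ 11.5517. p(25) = -225 and p(26) = 113 have opposite signs, so a root lies in (25, 26); Newton's method refines it to λ ≈ 25.6902. Check (Vieta): the three roots sum to 38, matching tr M = 38.
So the eigenvalues of A^T A are ≈ 0.7582, 11.5517, 25.6902 (all ≥ 0, as they must be for A^T A). The largest is λ_max ≈ 25.6902, hence ||A||_2 = sqrt(λ_max) ≈ 5.0685.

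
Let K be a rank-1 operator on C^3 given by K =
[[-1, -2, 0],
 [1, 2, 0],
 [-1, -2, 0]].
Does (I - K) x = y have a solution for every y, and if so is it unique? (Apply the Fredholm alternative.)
(I - K) is singular (det(I - K) = 0, i.e. 1 ∈ sigma(K)). (I - K) x = y is solvable iff y ⊥ ker((I - K)^*) = span{(-1, -2, 0)}, i.e. iff -y_1 - 2y_2 = 0. When solvable, the solutions are x = y + c·(1, -1, 1), c arbitrary (ker(I - K) = span{(1, -1, 1)}, dimension 1).

K has rank 1, so it is an outer product K = u v^T: every row of K is a multiple of one row vector. Reading off the entries, u = (1, -1, 1) and v = (-1, -2, 0) (row i of K equals u_i·v^T). A rank-one matrix u v^T satisfies K u = u (v·u) and kills the (2)-dimensional subspace v^⊥, so its characteristic polynomial is lambda^2 (lambda - v·u) with v·u = tr K = 1. Hence the eigenvalues of I - K are 1 (multiplicity 2) and 1 - (1) = 0, so det(I - K) = 0. (Direct check: I - K =
[[2, 2, 0],
 [-1, -1, 0],
 [1, 2, 1]]
has determinant 0.) So 1 is an eigenvalue of K and (I - K) is not invertible. The finite-dimensional Fredholm alternative says: either (I - K) is invertible, or ker(I - K) ≠ {0} and then range(I - K) = ker((I - K)^*)^⊥, with dim ker(I - K) = dim ker((I - K)^*). We are in the second case, so we need both kernels. Kernel of I - K: (I - K) u = u - u (v·u) = u - u = 0, so ker(I - K) = span{u} = span{(1, -1, 1)} (it is exactly 1-dimensional because rank(I - K) = 2). Kernel of the adjoint: K is real, so (I - K)^* = I - K^T = I - v u^T, and (I - v u^T) v = v - v (u·v) = 0; hence ker((I - K)^*) = span{v} = span{(-1, -2, 0)}. Therefore (I - K) x = y is solvable iff <y, v> = 0, i.e. iff -y_1 - 2y_2 = 0. When this holds, K y = u (v·y) = 0, so (I - K) y = y and x = y is a particular solution; the full solution set is the line x = y + c·u = y + c·(1, -1, 1), c ∈ C.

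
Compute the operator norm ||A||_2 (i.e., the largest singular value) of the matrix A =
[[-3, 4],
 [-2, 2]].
||A||_2 = sqrt((33 + sqrt(1073))/2) ≈ 5.734 (= sqrt(largest eigenvalue of A^T A))

||A||_2 = sigma_max(A) = sqrt(lambda_max(A^T A)). Form the symmetric matrix M = A^T A =
[[13, -16],
 [-16, 20]].
Its characteristic polynomial (trace, determinant of M give the coefficients) is
  p(λ) = det(λ I - M) = λ^2 - 33λ + 4.
For λ^2 - 33λ + 4 the discriminant is 1073. It is nonnegative but not a perfect square, so the roots are real and irrational: λ = (33 ± sqrt(1073))/2 ≈ 32.8783, 0.1217.
So the eigenvalues of A^T A are ≈ 0.1217, 32.8783 (all ≥ 0, as they must be for A^T A). The largest is λ_max = (33 + sqrt(1073))/2 ≈ 32.8783, hence ||A||_2 = sqrt(λ_max) = sqrt((33 + sqrt(1073))/2) ≈ 5.734.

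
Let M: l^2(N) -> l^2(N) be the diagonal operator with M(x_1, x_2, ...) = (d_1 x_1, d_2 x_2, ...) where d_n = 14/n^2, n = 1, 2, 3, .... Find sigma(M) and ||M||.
sigma(M) = {14/n^2 : n ≥ 1} ∪ {0}; ||M|| = 14

A bounded diagonal operator on l^2 with diagonal entries d_n has spectrum equal to the closure of {d_n : n ≥ 1}: every d_n is an eigenvalue (with eigenvector e_n), so {d_n} ⊂ sigma(M); the spectrum is closed, so its closure is too; and for lambda not in the closure, (M - lambda I) has bounded inverse (the diagonal entries 1/(d_n - lambda) are bounded). For our sequence d_n = 14/n^2, n = 1, 2, 3, ...:
  - {d_n} = {14/n^2 : n ≥ 1}; the only limit point is 0
  - closure = {14/n^2 : n ≥ 1} ∪ {0}
For the norm: a diagonal operator has ||M|| = sup_n |d_n|. Here d_n = 14/n^2 is positive and decreasing, so sup_n |d_n| = d_1 = 14. So ||M|| = 14.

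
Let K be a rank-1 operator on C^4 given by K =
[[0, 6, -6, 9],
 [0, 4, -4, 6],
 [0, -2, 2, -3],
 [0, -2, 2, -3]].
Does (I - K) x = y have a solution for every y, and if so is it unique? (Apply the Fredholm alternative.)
(I - K) is invertible (det(I - K) = -2 ≠ 0), so for every y in C^4 the equation (I - K) x = y has a unique solution.

K has rank 1, so it is an outer product K = u v^T: every row of K is a multiple of one row vector. Reading off the entries, u = (3, 2, -1, -1) and v = (0, 2, -2, 3) (row i of K equals u_i·v^T). A rank-one matrix u v^T satisfies K u = u (v·u) and kills the (3)-dimensional subspace v^⊥, so its characteristic polynomial is lambda^3 (lambda - v·u) with v·u = tr K = 3. Hence the eigenvalues of I - K are 1 (multiplicity 3) and 1 - (3) = -2, so det(I - K) = -2. (Direct check: I - K =
[[1, -6, 6, -9],
 [0, -3, 4, -6],
 [0, 2, -1, 3],
 [0, 2, -2, 4]]
has determinant -2.) The finite-dimensional Fredholm alternative says: either (I - K) is invertible, or ker(I - K) ≠ {0} and then range(I - K) = ker((I - K)^*)^⊥, with dim ker(I - K) = dim ker((I - K)^*). Since det(I - K) ≠ 0, 1 is not an eigenvalue of K and ker(I - K) = {0}, so we are in the first case: for every y there is a unique x = (I - K)^(-1) y. Explicitly, by the Sherman–Morrison formula, (I - u v^T)^(-1) = I + u v^T/(1 - v·u), i.e. (I - K)^(-1) = I + K/(-2).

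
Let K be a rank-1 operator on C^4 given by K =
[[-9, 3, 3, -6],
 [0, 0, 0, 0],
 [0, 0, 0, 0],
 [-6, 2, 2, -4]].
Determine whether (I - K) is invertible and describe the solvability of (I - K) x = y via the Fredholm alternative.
(I - K) is invertible (det(I - K) = 14 ≠ 0), so for every y in C^4 the equation (I - K) x = y has a unique solution.

K has rank 1, so it is an outer product K = u v^T: every row of K is a multiple of one row vector. Reading off the entries, u = (3, 0, 0, 2) and v = (-3, 1, 1, -2) (row i of K equals u_i·v^T). A rank-one matrix u v^T satisfies K u = u (v·u) and kills the (3)-dimensional subspace v^⊥, so its characteristic polynomial is lambda^3 (lambda - v·u) with v·u = tr K = -13. Hence the eigenvalues of I - K are 1 (multiplicity 3) and 1 - (-13) = 14, so det(I - K) = 14. (Direct check: I - K =
[[10, -3, -3, 6],
 [0, 1, 0, 0],
 [0, 0, 1, 0],
 [6, -2, -2, 5]]
has determinant 14.) The finite-dimensional Fredholm alternative says: either (I - K) is invertible, or ker(I - K) ≠ {0} and then range(I - K) = ker((I - K)^*)^⊥, with dim ker(I - K) = dim ker((I - K)^*). Since det(I - K) ≠ 0, 1 is not an eigenvalue of K and ker(I - K) = {0}, so we are in the first case: for every y there is a unique x = (I - K)^(-1) y. Explicitly, by the Sherman–Morrison formula, (I - u v^T)^(-1) = I + u v^T/(1 - v·u), i.e. (I - K)^(-1) = I + K/(14).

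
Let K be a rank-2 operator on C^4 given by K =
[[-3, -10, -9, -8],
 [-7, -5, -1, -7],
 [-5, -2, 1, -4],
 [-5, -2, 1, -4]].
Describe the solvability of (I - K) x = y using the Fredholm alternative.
(I - K) is invertible (det(I - K) = -120 ≠ 0), so for every y in C^4 the equation (I - K) x = y has a unique solution.

K has rank 2 and factors as K = U V^T = u1 v1^T + u2 v2^T with u1 = (1, -1, -1, -1), v1 = (3, -1, -3, 1), u2 = (3, 2, 1, 1), v2 = (-2, -3, -2, -3) (multiplying out reproduces the displayed K). The nonzero eigenvalues of U V^T coincide with those of the 2 x 2 matrix G = V^T U = [[v1·u1, v1·u2], [v2·u1, v2·u2]] = [[6, 5], [6, -17]], and by the Sylvester determinant identity det(I_4 - U V^T) = det(I_2 - V^T U) = det([[-5, -5], [-6, 18]]) = (-5)(18) - (-5)(-6) = -120. (Direct check: I - K =
[[4, 10, 9, 8],
 [7, 6, 1, 7],
 [5, 2, 0, 4],
 [5, 2, -1, 5]]
has determinant -120.) The finite-dimensional Fredholm alternative says: either (I - K) is invertible, or ker(I - K) ≠ {0} and then range(I - K) = ker((I - K)^*)^⊥, with dim ker(I - K) = dim ker((I - K)^*). Since det(I - K) ≠ 0, 1 is not an eigenvalue of K and ker(I - K) = {0}, so we are in the first case: for every y there is a unique x = (I - K)^(-1) y. (Explicitly, by the Woodbury identity, (I - U V^T)^(-1) = I + U (I_2 - G)^(-1) V^T.)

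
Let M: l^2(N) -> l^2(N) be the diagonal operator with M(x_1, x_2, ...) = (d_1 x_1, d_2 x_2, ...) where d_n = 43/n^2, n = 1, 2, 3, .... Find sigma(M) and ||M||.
sigma(M) = {43/n^2 : n ≥ 1} ∪ {0}; ||M|| = 43

A bounded diagonal operator on l^2 with diagonal entries d_n has spectrum equal to the closure of {d_n : n ≥ 1}: every d_n is an eigenvalue (with eigenvector e_n), so {d_n} ⊂ sigma(M); the spectrum is closed, so its closure is too; and for lambda not in the closure, (M - lambda I) has bounded inverse (the diagonal entries 1/(d_n - lambda) are bounded). For our sequence d_n = 43/n^2, n = 1, 2, 3, ...:
  - {d_n} = {43/n^2 : n ≥ 1}; the only limit point is 0
  - closure = {43/n^2 : n ≥ 1} ∪ {0}
For the norm: a diagonal operator has ||M|| = sup_n |d_n|. Here d_n = 43/n^2 is positive and decreasing, so sup_n |d_n| = d_1 = 43. So ||M|| = 43.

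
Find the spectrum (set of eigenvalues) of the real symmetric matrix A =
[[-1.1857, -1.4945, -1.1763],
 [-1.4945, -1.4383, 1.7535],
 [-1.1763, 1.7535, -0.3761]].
sigma(A) ≈ {-3, -2, 2}

A is real symmetric, so its spectrum consists of real eigenvalues. Expanding the characteristic polynomial of the displayed matrix gives
  det(λ I - A) = p(λ) = λ^3 + (3)λ^2 + (-4)λ + (-12).
Solving p(λ) = 0 yields eigenvalues ≈ -3, -2, 2. (A is shown rounded to 4 decimals, so these recover the underlying integer eigenvalues to within that precision.)
Verification: the trace of A = -3 equals the sum of eigenvalues -3, and det(A) ≈ 11.9998 matches the eigenvalue product 12.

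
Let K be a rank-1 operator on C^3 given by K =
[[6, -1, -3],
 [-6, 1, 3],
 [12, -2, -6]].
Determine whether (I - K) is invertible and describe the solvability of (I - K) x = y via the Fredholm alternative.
(I - K) is singular (det(I - K) = 0, i.e. 1 ∈ sigma(K)). (I - K) x = y is solvable iff y ⊥ ker((I - K)^*) = span{(6, -1, -3)}, i.e. iff 6y_1 - y_2 - 3y_3 = 0. When solvable, the solutions are x = y + c·(1, -1, 2), c arbitrary (ker(I - K) = span{(1, -1, 2)}, dimension 1).

K has rank 1, so it is an outer product K = u v^T: every row of K is a multiple of one row vector. Reading off the entries, u = (1, -1, 2) and v = (6, -1, -3) (row i of K equals u_i·v^T). A rank-one matrix u v^T satisfies K u = u (v·u) and kills the (2)-dimensional subspace v^⊥, so its characteristic polynomial is lambda^2 (lambda - v·u) with v·u = tr K = 1. Hence the eigenvalues of I - K are 1 (multiplicity 2) and 1 - (1) = 0, so det(I - K) = 0. (Direct check: I - K =
[[-5, 1, 3],
 [6, 0, -3],
 [-12, 2, 7]]
has determinant 0.) So 1 is an eigenvalue of K and (I - K) is not invertible. The finite-dimensional Fredholm alternative says: either (I - K) is invertible, or ker(I - K) ≠ {0} and then range(I - K) = ker((I - K)^*)^⊥, with dim ker(I - K) = dim ker((I - K)^*). We are in the second case, so we need both kernels. Kernel of I - K: (I - K) u = u - u (v·u) = u - u = 0, so ker(I - K) = span{u} = span{(1, -1, 2)} (it is exactly 1-dimensional because rank(I - K) = 2). Kernel of the adjoint: K is real, so (I - K)^* = I - K^T = I - v u^T, and (I - v u^T) v = v - v (u·v) = 0; hence ker((I - K)^*) = span{v} = span{(6, -1, -3)}. Therefore (I - K) x = y is solvable iff <y, v> = 0, i.e. iff 6y_1 - y_2 - 3y_3 = 0. When this holds, K y = u (v·y) = 0, so (I - K) y = y and x = y is a particular solution; the full solution set is the line x = y + c·u = y + c·(1, -1, 2), c ∈ C.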